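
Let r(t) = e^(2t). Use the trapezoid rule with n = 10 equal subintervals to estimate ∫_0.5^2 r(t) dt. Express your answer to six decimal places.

Δt = (2 − 0.5)/10 = 0.15.
r(0.5) ≈ 2.718282, r(0.65) ≈ 3.669297, r(0.8) ≈ 4.953032, r(0.95) ≈ 6.685894, r(1.1) ≈ 9.025013, r(1.25) ≈ 12.182494, r(1.4) ≈ 16.444647, r(1.55) ≈ 22.197951, r(1.7) ≈ 29.964100, r(1.85) ≈ 40.447304, r(2) ≈ 54.598150.
T_10 = (Δt/2)·[r(t_0) + 2r(t_1) + ... + 2r(t_{9}) + r(t_10)].
Sum ≈ 26.134192.

26.134192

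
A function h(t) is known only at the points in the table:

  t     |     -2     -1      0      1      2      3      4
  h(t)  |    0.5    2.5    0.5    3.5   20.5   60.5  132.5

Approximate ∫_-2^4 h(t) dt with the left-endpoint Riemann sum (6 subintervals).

88

Δt = 1.
Sum = 1·[0.5 + 2.5 + 0.5 + 3.5 + 20.5 + 60.5] = 88.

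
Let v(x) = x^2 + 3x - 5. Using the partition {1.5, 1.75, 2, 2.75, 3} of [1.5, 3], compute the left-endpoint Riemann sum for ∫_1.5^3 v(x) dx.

7.71875

Subinterval widths: 0.25, 0.25, 0.75, 0.25.
Left endpoints: 1.5, 1.75, 2, 2.75.
v(1.5) = 1.75, v(1.75) = 3.3125, v(2) = 5, v(2.75) = 10.8125.
Sum = Σ Δx_i · v(x_i).
Sum = 7.71875.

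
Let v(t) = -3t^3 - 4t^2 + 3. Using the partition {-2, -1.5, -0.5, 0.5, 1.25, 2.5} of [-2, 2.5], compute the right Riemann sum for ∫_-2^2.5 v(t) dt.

-86.86328125

Subinterval widths: 0.5, 1, 1, 0.75, 1.25.
Right endpoints: -1.5, -0.5, 0.5, 1.25, 2.5.
v(-1.5) = 4.125, v(-0.5) = 2.375, v(0.5) = 1.625, v(1.25) = -9.109375, v(2.5) = -68.875.
Sum = Σ Δt_i · v(t_i).
Sum = -86.86328125.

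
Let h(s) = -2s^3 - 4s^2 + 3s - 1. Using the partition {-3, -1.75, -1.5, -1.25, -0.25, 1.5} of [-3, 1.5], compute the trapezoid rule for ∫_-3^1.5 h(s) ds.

Subinterval widths: 1.25, 0.25, 0.25, 1, 1.75.
h(-3) = 8, h(-1.75) = -7.78125, h(-1.5) = -7.75, h(-1.25) = -7.09375, h(-0.25) = -1.96875, h(1.5) = -12.25.
On each subinterval the trapezoid contributes (Δs_i/2)·[h(s_{i-1}) + h(s_i)].
Sum = -20.6328125.

-20.6328125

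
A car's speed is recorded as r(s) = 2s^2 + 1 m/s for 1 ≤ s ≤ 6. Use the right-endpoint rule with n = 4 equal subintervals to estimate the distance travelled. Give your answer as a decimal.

194.6875

Δs = (6 − 1)/4 = 1.25.
Right endpoints: 2.25, 3.5, 4.75, 6.
r(2.25) = 11.125, r(3.5) = 25.5, r(4.75) = 46.125, r(6) = 73.
Sum = Δs · [r(2.25) + r(3.5) + r(4.75) + r(6)].
Sum = 194.6875.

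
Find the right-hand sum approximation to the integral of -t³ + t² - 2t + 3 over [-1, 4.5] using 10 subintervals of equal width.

Δt = (4.5 − (-1))/10 = 0.55.
Right endpoints: -0.45, 0.1, 0.65, 1.2, 1.75, 2.3, 2.85, 3.4, 3.95, 4.5.
f(-0.45) = 4.193625, f(0.1) = 2.809, f(0.65) = 1.847875, f(1.2) = 0.312, f(1.75) = -2.796875, f(2.3) = -8.477, f(2.85) = -17.726625, f(3.4) = -31.544, f(3.95) = -50.927375, f(4.5) = -76.875.
Sum = Δt · [f(-0.45) + f(0.1) + f(0.65) + ...].
Sum = -98.55140625.

-98.55140625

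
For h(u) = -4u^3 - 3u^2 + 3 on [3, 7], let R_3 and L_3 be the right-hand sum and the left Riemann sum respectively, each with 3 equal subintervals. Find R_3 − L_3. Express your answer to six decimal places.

-1845.333333

R_3 ≈ -3621.33333333.
L_3 = -1776.
R_3 − L_3 ≈ -1845.333333.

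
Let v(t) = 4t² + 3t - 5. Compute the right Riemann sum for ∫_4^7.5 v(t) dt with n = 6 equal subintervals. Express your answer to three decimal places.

570.856

Δt = (7.5 − 4)/6 = 7/12.
Right endpoints: 55/12, 31/6, 5.75, 19/3, 83/12, 7.5.
v(55/12) = 835/9, v(31/6) = 2111/18, v(5.75) = 144.5, v(19/3) = 1570/9, v(83/12) = 1864/9, v(7.5) = 242.5.
Sum = Δt · [v(55/12) + v(31/6) + v(5.75) + ...].
Sum ≈ 570.856.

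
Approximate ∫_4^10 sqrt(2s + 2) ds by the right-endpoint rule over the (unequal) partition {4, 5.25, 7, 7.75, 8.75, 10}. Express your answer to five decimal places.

Subinterval widths: 1.25, 1.75, 0.75, 1, 1.25.
Right endpoints: 5.25, 7, 7.75, 8.75, 10.
f(5.25) ≈ 3.53553, f(7) ≈ 4.00000, f(7.75) ≈ 4.18330, f(8.75) ≈ 4.41588, f(10) ≈ 4.69042.
Sum = Σ Δs_i · f(s_i).
Sum ≈ 24.83579.

24.83579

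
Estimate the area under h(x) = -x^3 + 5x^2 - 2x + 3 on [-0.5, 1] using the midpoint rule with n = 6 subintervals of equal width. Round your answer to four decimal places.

Δx = (1 − (-0.5))/6 = 0.25.
Midpoints: -0.375, -0.125, 0.125, 0.375, 0.625, 0.875.
h(-0.375) = 2307/512, h(-0.125) = 1705/512, h(0.125) = 1447/512, h(0.375) = 1485/512, h(0.625) = 1771/512, h(0.875) = 2257/512.
Sum = Δx · [h(-0.375) + h(-0.125) + h(0.125) + ...].
Sum ≈ 5.3574.

5.3574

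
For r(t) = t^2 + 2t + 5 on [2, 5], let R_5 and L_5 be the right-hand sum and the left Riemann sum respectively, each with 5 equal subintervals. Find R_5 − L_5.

16.2

R_5 = 83.28.
L_5 = 67.08.
R_5 − L_5 = 16.2.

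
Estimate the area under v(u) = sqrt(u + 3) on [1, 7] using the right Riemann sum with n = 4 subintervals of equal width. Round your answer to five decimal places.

16.60307

Δu = (7 − 1)/4 = 1.5.
Right endpoints: 2.5, 4, 5.5, 7.
v(2.5) ≈ 2.34521, v(4) ≈ 2.64575, v(5.5) ≈ 2.91548, v(7) ≈ 3.16228.
Sum = Δu · [v(2.5) + v(4) + v(5.5) + v(7)].
Sum ≈ 16.60307.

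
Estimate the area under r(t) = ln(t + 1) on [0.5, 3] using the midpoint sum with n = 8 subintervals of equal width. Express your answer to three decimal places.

2.439

Δt = (3 − 0.5)/8 = 0.3125.
Midpoints: 0.65625, 0.96875, 1.28125, 1.59375, 1.90625, 2.21875, 2.53125, 2.84375.
r(0.65625) ≈ 0.505, r(0.96875) ≈ 0.677, r(1.28125) ≈ 0.825, r(1.59375) ≈ 0.953, r(1.90625) ≈ 1.067, r(2.21875) ≈ 1.169, r(2.53125) ≈ 1.262, r(2.84375) ≈ 1.346.
Sum = Δt · [r(0.65625) + r(0.96875) + r(1.28125) + ...].
Sum ≈ 2.439.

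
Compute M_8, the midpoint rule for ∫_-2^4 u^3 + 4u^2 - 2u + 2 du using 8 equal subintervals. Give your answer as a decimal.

154.03125

Δu = (4 − (-2))/8 = 0.75.
Midpoints: -1.625, -0.875, -0.125, 0.625, 1.375, 2.125, 2.875, 3.625.
f(-1.625) = 5899/512, f(-0.875) = 3145/512, f(-0.125) = 1183/512, f(0.625) = 1309/512, f(1.375) = 4819/512, f(2.125) = 13009/512, f(2.875) = 27175/512, f(3.625) = 48613/512.
Sum = Δu · [f(-1.625) + f(-0.875) + f(-0.125) + ...].
Sum = 154.03125.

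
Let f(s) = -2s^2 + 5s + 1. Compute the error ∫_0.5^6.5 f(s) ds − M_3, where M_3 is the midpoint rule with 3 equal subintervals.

Exact integral: ∫_0.5^6.5 f(s) ds = -72.
M_3 = -68.
Error = -72 − (-68) = -4.

-4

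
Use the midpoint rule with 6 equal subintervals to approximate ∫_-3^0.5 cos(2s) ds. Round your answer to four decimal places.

Δs = (0.5 − (-3))/6 = 7/12.
Midpoints: -65/24, -2.125, -37/24, -23/24, -0.375, 5/24.
f(-65/24) ≈ 0.6475, f(-2.125) ≈ -0.4461, f(-37/24) ≈ -0.9983, f(-23/24) ≈ -0.3390, f(-0.375) ≈ 0.7317, f(5/24) ≈ 0.9144.
Sum = Δs · [f(-65/24) + f(-2.125) + f(-37/24) + ...].
Sum ≈ 0.2976.

0.2976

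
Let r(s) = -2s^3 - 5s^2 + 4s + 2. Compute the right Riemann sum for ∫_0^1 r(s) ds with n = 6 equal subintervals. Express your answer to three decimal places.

1.546

Δs = (1 − 0)/6 = 1/6.
Right endpoints: 1/6, 1/3, 0.5, 2/3, 5/6, 1.
r(1/6) = 68/27, r(1/3) = 73/27, r(0.5) = 2.5, r(2/3) = 50/27, r(5/6) = 19/27, r(1) = -1.
Sum = Δs · [r(1/6) + r(1/3) + r(0.5) + ...].
Sum ≈ 1.546.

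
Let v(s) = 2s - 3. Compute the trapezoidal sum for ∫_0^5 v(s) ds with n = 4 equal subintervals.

10

Δs = (5 − 0)/4 = 1.25.
v(0) = -3, v(1.25) = -0.5, v(2.5) = 2, v(3.75) = 4.5, v(5) = 7.
T_4 = (Δs/2)·[v(s_0) + 2v(s_1) + 2v(s_2) + 2v(s_3) + v(s_4)].
Sum = 10.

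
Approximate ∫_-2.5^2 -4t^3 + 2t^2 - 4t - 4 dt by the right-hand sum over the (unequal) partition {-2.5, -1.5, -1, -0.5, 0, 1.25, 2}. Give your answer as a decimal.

Subinterval widths: 1, 0.5, 0.5, 0.5, 1.25, 0.75.
Right endpoints: -1.5, -1, -0.5, 0, 1.25, 2.
f(-1.5) = 20, f(-1) = 6, f(-0.5) = -1, f(0) = -4, f(1.25) = -13.6875, f(2) = -36.
Sum = Σ Δt_i · f(t_i).
Sum = -23.609375.

-23.609375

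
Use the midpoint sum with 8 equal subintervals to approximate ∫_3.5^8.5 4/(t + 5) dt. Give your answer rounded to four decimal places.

1.8500

Δt = (8.5 − 3.5)/8 = 0.625.
Midpoints: 3.8125, 4.4375, 5.0625, 5.6875, 6.3125, 6.9375, 7.5625, 8.1875.
f(3.8125) = 64/141, f(4.4375) = 64/151, f(5.0625) = 64/161, f(5.6875) = 64/171, f(6.3125) = 64/181, f(6.9375) = 64/191, f(7.5625) = 64/201, f(8.1875) = 64/211.
Sum = Δt · [f(3.8125) + f(4.4375) + f(5.0625) + ...].
Sum ≈ 1.8500.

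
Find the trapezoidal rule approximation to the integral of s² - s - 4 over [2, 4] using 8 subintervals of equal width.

4.6875

Δs = (4 − 2)/8 = 0.25.
f(2) = -2, f(2.25) = -1.1875, f(2.5) = -0.25, f(2.75) = 0.8125, f(3) = 2, f(3.25) = 3.3125, f(3.5) = 4.75, f(3.75) = 6.3125, f(4) = 8.
T_8 = (Δs/2)·[f(s_0) + 2f(s_1) + ... + 2f(s_{7}) + f(s_8)].
Sum = 4.6875.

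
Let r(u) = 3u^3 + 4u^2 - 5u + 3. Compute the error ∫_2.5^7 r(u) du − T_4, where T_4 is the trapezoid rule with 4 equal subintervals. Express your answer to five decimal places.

-44.37598

Exact integral: ∫_2.5^7 r(u) du = 2114.578125.
T_4 ≈ 2158.9541016.
Error ≈ 2114.578125 − 2158.9541016 ≈ -44.37598.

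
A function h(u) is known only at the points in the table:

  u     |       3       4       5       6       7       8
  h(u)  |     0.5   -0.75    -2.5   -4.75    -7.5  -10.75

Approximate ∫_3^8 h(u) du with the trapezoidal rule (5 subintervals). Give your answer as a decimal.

Δu = 1.
T_5 = (1/2)·[0.5 + 2·(-0.75) + 2·(-2.5) + 2·(-4.75) + 2·(-7.5) + (-10.75)] = -20.625.

-20.625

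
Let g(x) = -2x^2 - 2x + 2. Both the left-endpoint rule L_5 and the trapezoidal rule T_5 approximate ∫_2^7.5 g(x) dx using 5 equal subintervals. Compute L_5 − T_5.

L_5 = -255.86.
T_5 = -319.385.
L_5 − T_5 = 63.525.

63.525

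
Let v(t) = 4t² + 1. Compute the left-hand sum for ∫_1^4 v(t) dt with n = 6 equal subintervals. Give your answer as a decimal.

72.5

Δt = (4 − 1)/6 = 0.5.
Left endpoints: 1, 1.5, 2, 2.5, 3, 3.5.
v(1) = 5, v(1.5) = 10, v(2) = 17, v(2.5) = 26, v(3) = 37, v(3.5) = 50.
Sum = Δt · [v(1) + v(1.5) + v(2) + ...].
Sum = 72.5.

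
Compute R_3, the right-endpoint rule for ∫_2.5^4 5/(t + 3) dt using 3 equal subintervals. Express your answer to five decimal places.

1.15842

Δt = (4 − 2.5)/3 = 0.5.
Right endpoints: 3, 3.5, 4.
f(3) = 5/6, f(3.5) = 10/13, f(4) = 5/7.
Sum = Δt · [f(3) + f(3.5) + f(4)].
Sum ≈ 1.15842.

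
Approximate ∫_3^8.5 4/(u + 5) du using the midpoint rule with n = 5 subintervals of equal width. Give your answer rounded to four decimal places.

2.0910

Δu = (8.5 − 3)/5 = 1.1.
Midpoints: 3.55, 4.65, 5.75, 6.85, 7.95.
f(3.55) = 80/171, f(4.65) = 80/193, f(5.75) = 16/43, f(6.85) = 80/237, f(7.95) = 80/259.
Sum = Δu · [f(3.55) + f(4.65) + f(5.75) + f(6.85) + f(7.95)].
Sum ≈ 2.0910.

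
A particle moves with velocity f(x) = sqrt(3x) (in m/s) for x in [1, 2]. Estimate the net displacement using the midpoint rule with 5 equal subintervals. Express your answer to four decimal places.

2.1117

Δx = (2 − 1)/5 = 0.2.
Midpoints: 1.1, 1.3, 1.5, 1.7, 1.9.
f(1.1) ≈ 1.8166, f(1.3) ≈ 1.9748, f(1.5) ≈ 2.1213, f(1.7) ≈ 2.2583, f(1.9) ≈ 2.3875.
Sum = Δx · [f(1.1) + f(1.3) + f(1.5) + f(1.7) + f(1.9)].
Sum ≈ 2.1117.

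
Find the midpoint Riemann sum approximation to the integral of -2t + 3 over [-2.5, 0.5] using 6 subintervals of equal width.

15

Δt = (0.5 − (-2.5))/6 = 0.5.
Midpoints: -2.25, -1.75, -1.25, -0.75, -0.25, 0.25.
f(-2.25) = 7.5, f(-1.75) = 6.5, f(-1.25) = 5.5, f(-0.75) = 4.5, f(-0.25) = 3.5, f(0.25) = 2.5.
Sum = Δt · [f(-2.25) + f(-1.75) + f(-1.25) + ...].
Sum = 15.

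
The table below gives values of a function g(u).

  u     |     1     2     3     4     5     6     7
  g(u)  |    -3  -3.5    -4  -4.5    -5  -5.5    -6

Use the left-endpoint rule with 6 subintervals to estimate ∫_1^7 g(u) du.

Δu = 1.
Sum = 1·[(-3) + (-3.5) + (-4) + (-4.5) + (-5) + (-5.5)] = -25.5.

-25.5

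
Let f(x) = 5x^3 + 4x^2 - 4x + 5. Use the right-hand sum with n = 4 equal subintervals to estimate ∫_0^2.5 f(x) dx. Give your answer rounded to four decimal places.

102.4658

Δx = (2.5 − 0)/4 = 0.625.
Right endpoints: 0.625, 1.25, 1.875, 2.5.
f(0.625) = 2705/512, f(1.25) = 16.015625, f(1.875) = 22795/512, f(2.5) = 98.125.
Sum = Δx · [f(0.625) + f(1.25) + f(1.875) + f(2.5)].
Sum ≈ 102.4658.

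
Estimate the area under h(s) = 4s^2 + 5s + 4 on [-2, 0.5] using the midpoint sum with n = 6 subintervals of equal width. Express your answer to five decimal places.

11.31366

Δs = (0.5 − (-2))/6 = 5/12.
Midpoints: -43/24, -1.375, -23/24, -13/24, -0.125, 7/24.
h(-43/24) = 1135/144, h(-1.375) = 4.6875, h(-23/24) = 415/144, h(-13/24) = 355/144, h(-0.125) = 3.4375, h(7/24) = 835/144.
Sum = Δs · [h(-43/24) + h(-1.375) + h(-23/24) + ...].
Sum ≈ 11.31366.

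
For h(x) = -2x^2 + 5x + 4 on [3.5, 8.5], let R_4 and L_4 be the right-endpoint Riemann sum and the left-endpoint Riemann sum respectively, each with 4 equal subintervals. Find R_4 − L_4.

R_4 = -272.8125.
L_4 = -154.0625.
R_4 − L_4 = -118.75.

-118.75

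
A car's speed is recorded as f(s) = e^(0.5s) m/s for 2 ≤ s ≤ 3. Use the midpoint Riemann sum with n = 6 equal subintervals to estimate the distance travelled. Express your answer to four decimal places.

3.5258

Δs = (3 − 2)/6 = 1/6.
Midpoints: 25/12, 2.25, 29/12, 31/12, 2.75, 35/12.
f(25/12) ≈ 2.8339, f(2.25) ≈ 3.0802, f(29/12) ≈ 3.3479, f(31/12) ≈ 3.6388, f(2.75) ≈ 3.9551, f(35/12) ≈ 4.2988.
Sum = Δs · [f(25/12) + f(2.25) + f(29/12) + ...].
Sum ≈ 3.5258.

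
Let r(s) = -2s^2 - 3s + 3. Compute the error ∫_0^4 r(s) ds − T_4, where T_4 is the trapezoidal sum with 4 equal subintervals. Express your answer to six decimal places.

Exact integral: ∫_0^4 r(s) ds ≈ -54.66666667.
T_4 = -56.
Error ≈ -54.66666667 − (-56) ≈ 1.333333.

1.333333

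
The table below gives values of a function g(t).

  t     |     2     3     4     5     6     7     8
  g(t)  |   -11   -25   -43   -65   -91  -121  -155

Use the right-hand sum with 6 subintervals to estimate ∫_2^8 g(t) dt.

-500

Δt = 1.
Sum = 1·[(-25) + (-43) + (-65) + (-91) + (-121) + (-155)] = -500.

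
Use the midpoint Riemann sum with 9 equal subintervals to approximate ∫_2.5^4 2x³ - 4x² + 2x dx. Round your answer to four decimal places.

Δx = (4 − 2.5)/9 = 1/6.
Midpoints: 31/12, 2.75, 35/12, 37/12, 3.25, 41/12, 43/12, 3.75, 47/12.
f(31/12) = 11191/864, f(2.75) = 16.84375, f(35/12) = 18515/864, f(37/12) = 23125/864, f(3.25) = 32.90625, f(41/12) = 34481/864, f(43/12) = 41323/864, f(3.75) = 56.71875, f(47/12) = 57575/864.
Sum = Δx · [f(31/12) + f(2.75) + f(35/12) + ...].
Sum ≈ 53.6649.

53.6649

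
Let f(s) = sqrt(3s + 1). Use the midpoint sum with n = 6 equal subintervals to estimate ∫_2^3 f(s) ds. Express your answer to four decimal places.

Δs = (3 − 2)/6 = 1/6.
Midpoints: 25/12, 2.25, 29/12, 31/12, 2.75, 35/12.
f(25/12) ≈ 2.6926, f(2.25) ≈ 2.7839, f(29/12) ≈ 2.8723, f(31/12) ≈ 2.9580, f(2.75) ≈ 3.0414, f(35/12) ≈ 3.1225.
Sum = Δs · [f(25/12) + f(2.25) + f(29/12) + ...].
Sum ≈ 2.9118.

2.9118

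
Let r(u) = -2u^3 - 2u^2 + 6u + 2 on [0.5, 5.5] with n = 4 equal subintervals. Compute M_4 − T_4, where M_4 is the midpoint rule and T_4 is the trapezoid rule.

39.0625

M_4 = -455.3125.
T_4 = -494.375.
M_4 − T_4 = 39.0625.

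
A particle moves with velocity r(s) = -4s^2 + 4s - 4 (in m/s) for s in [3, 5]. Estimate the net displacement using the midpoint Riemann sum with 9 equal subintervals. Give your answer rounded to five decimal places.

Δs = (5 − 3)/9 = 2/9.
Midpoints: 28/9, 10/3, 32/9, 34/9, 4, 38/9, 40/9, 14/3, 44/9.
r(28/9) = -2452/81, r(10/3) = -316/9, r(32/9) = -3268/81, r(34/9) = -3724/81, r(4) = -52, r(38/9) = -4732/81, r(40/9) = -5284/81, r(14/3) = -652/9, r(44/9) = -6484/81.
Sum = Δs · [r(28/9) + r(10/3) + r(32/9) + ...].
Sum ≈ -106.63374.

-106.63374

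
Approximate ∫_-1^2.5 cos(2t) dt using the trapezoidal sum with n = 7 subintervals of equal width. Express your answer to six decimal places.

Δt = (2.5 − (-1))/7 = 0.5.
f(-1) ≈ -0.416147, f(-0.5) ≈ 0.540302, f(0) ≈ 1.000000, f(0.5) ≈ 0.540302, f(1) ≈ -0.416147, f(1.5) ≈ -0.989992, f(2) ≈ -0.653644, f(2.5) ≈ 0.283662.
T_7 = (Δt/2)·[f(t_0) + 2f(t_1) + ... + 2f(t_{6}) + f(t_7)].
Sum ≈ -0.022710.

-0.022710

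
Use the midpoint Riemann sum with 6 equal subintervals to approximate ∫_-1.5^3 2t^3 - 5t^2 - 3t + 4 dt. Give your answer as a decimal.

-4.67578125

Δt = (3 − (-1.5))/6 = 0.75.
Midpoints: -1.125, -0.375, 0.375, 1.125, 1.875, 2.625.
f(-1.125) = -1.80078125, f(-0.375) = 4.31640625, f(0.375) = 2.27734375, f(1.125) = -2.85546875, f(1.875) = -6.01953125, f(2.625) = -2.15234375.
Sum = Δt · [f(-1.125) + f(-0.375) + f(0.375) + ...].
Sum = -4.67578125.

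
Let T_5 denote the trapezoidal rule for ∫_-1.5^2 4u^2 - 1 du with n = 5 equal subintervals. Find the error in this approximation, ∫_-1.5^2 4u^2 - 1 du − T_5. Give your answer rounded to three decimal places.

Exact integral: ∫_-1.5^2 f(u) du ≈ 11.66667.
T_5 = 12.81.
Error ≈ 11.66667 − 12.81 ≈ -1.143.

-1.143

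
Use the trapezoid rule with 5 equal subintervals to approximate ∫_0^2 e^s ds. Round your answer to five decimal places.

6.47402

Δs = (2 − 0)/5 = 0.4.
f(0) ≈ 1.00000, f(0.4) ≈ 1.49182, f(0.8) ≈ 2.22554, f(1.2) ≈ 3.32012, f(1.6) ≈ 4.95303, f(2) ≈ 7.38906.
T_5 = (Δs/2)·[f(s_0) + 2f(s_1) + ... + 2f(s_{4}) + f(s_5)].
Sum ≈ 6.47402.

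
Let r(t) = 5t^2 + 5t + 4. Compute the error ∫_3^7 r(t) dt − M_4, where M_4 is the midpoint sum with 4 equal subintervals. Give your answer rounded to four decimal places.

Exact integral: ∫_3^7 r(t) dt ≈ 642.666667.
M_4 = 641.
Error ≈ 642.666667 − 641 ≈ 1.6667.

1.6667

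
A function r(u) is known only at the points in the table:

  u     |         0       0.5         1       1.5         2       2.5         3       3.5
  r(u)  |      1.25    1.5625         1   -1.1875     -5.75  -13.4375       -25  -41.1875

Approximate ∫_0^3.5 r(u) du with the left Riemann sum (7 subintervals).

-20.78125

Δu = 0.5.
Sum = 0.5·[1.25 + 1.5625 + 1 + (-1.1875) + (-5.75) + (-13.4375) + (-25)] = -20.78125.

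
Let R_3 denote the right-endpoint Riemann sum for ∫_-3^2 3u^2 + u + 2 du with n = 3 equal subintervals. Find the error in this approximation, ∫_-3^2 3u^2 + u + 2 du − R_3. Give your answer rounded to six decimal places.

Exact integral: ∫_-3^2 f(u) du = 42.5.
R_3 ≈ 41.11111111.
Error ≈ 42.5 − 41.11111111 ≈ 1.388889.

1.388889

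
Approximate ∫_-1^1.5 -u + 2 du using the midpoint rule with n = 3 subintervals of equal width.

4.375

Δu = (1.5 − (-1))/3 = 5/6.
Midpoints: -7/12, 0.25, 13/12.
f(-7/12) = 31/12, f(0.25) = 1.75, f(13/12) = 11/12.
Sum = Δu · [f(-7/12) + f(0.25) + f(13/12)].
Sum = 4.375.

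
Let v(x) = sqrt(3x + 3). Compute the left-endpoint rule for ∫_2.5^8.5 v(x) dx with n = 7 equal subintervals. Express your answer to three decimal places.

Δx = (8.5 − 2.5)/7 = 6/7.
Left endpoints: 2.5, 47/14, 59/14, 71/14, 83/14, 95/14, 107/14.
v(2.5) ≈ 3.240, v(47/14) ≈ 3.615, v(59/14) ≈ 3.955, v(71/14) ≈ 4.268, v(83/14) ≈ 4.559, v(95/14) ≈ 4.833, v(107/14) ≈ 5.092.
Sum = Δx · [v(2.5) + v(47/14) + v(59/14) + ...].
Sum ≈ 25.340.

25.340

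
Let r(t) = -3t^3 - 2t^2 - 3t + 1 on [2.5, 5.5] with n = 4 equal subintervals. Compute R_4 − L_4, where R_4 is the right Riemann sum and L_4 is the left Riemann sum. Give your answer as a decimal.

-381.9375

R_4 = -992.15625.
L_4 = -610.21875.
R_4 − L_4 = -381.9375.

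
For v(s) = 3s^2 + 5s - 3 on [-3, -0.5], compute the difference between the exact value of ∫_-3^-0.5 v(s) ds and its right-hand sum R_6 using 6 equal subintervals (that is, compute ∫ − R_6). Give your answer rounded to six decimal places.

2.647569

Exact integral: ∫_-3^-0.5 v(s) ds = -2.5.
R_6 ≈ -5.14756944.
Error ≈ -2.5 − (-5.14756944) ≈ 2.647569.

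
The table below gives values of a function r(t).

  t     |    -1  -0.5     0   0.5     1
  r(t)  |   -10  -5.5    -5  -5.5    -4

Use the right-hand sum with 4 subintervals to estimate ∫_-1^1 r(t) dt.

Δt = 0.5.
Sum = 0.5·[(-5.5) + (-5) + (-5.5) + (-4)] = -10.

-10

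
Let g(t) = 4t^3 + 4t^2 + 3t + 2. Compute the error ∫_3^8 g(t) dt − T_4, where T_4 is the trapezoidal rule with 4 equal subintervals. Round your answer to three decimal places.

Exact integral: ∫_3^8 g(t) dt ≈ 4754.16667.
T_4 = 4845.3125.
Error ≈ 4754.16667 − 4845.3125 ≈ -91.146.

-91.146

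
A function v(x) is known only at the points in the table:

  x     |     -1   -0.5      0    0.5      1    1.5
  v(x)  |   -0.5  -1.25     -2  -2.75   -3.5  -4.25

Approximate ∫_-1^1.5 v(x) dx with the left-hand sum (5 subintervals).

Δx = 0.5.
Sum = 0.5·[(-0.5) + (-1.25) + (-2) + (-2.75) + (-3.5)] = -5.

-5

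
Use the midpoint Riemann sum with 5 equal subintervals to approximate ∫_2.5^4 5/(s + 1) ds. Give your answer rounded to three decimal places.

Δs = (4 − 2.5)/5 = 0.3.
Midpoints: 2.65, 2.95, 3.25, 3.55, 3.85.
f(2.65) = 100/73, f(2.95) = 100/79, f(3.25) = 20/17, f(3.55) = 100/91, f(3.85) = 100/97.
Sum = Δs · [f(2.65) + f(2.95) + f(3.25) + f(3.55) + f(3.85)].
Sum ≈ 1.783.

1.783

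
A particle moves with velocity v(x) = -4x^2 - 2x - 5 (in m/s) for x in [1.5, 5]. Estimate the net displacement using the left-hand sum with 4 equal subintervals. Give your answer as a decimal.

-161.328125

Δx = (5 − 1.5)/4 = 0.875.
Left endpoints: 1.5, 2.375, 3.25, 4.125.
v(1.5) = -17, v(2.375) = -32.3125, v(3.25) = -53.75, v(4.125) = -81.3125.
Sum = Δx · [v(1.5) + v(2.375) + v(3.25) + v(4.125)].
Sum = -161.328125.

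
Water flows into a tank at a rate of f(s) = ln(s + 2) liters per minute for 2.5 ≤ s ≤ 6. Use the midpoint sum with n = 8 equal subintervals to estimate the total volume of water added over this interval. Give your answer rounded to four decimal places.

Δs = (6 − 2.5)/8 = 0.4375.
Midpoints: 2.71875, 3.15625, 3.59375, 4.03125, 4.46875, 4.90625, 5.34375, 5.78125.
f(2.71875) ≈ 1.5515, f(3.15625) ≈ 1.6402, f(3.59375) ≈ 1.7216, f(4.03125) ≈ 1.7970, f(4.46875) ≈ 1.8670, f(4.90625) ≈ 1.9324, f(5.34375) ≈ 1.9938, f(5.78125) ≈ 2.0517.
Sum = Δs · [f(2.71875) + f(3.15625) + f(3.59375) + ...].
Sum ≈ 6.3680.

6.3680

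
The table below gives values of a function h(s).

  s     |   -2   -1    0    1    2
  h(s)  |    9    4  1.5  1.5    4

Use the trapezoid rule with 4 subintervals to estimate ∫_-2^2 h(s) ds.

Δs = 1.
T_4 = (1/2)·[9 + 2·4 + 2·1.5 + 2·1.5 + 4] = 13.5.

13.5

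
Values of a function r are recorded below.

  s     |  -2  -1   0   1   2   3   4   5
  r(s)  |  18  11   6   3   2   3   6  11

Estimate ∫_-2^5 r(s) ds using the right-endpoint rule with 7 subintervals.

42

Δs = 1.
Sum = 1·[11 + 6 + 3 + 2 + 3 + 6 + 11] = 42.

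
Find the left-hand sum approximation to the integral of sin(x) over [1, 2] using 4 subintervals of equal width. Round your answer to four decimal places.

0.9430

Δx = (2 − 1)/4 = 0.25.
Left endpoints: 1, 1.25, 1.5, 1.75.
f(1) ≈ 0.8415, f(1.25) ≈ 0.9490, f(1.5) ≈ 0.9975, f(1.75) ≈ 0.9840.
Sum = Δx · [f(1) + f(1.25) + f(1.5) + f(1.75)].
Sum ≈ 0.9430.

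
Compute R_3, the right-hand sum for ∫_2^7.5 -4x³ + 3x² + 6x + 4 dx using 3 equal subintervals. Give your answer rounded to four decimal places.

Δx = (7.5 − 2)/3 = 11/6.
Right endpoints: 23/6, 17/3, 7.5.
f(23/6) = -16657/108, f(17/3) = -16025/27, f(7.5) = -1469.75.
Sum = Δx · [f(23/6) + f(17/3) + f(7.5)].
Sum ≈ -4065.4167.

-4065.4167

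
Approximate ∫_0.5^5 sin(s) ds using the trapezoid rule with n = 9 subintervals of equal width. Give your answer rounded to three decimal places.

0.581

Δs = (5 − 0.5)/9 = 0.5.
f(0.5) ≈ 0.479, f(1) ≈ 0.841, f(1.5) ≈ 0.997, f(2) ≈ 0.909, f(2.5) ≈ 0.598, f(3) ≈ 0.141, f(3.5) ≈ -0.351, f(4) ≈ -0.757, f(4.5) ≈ -0.978, f(5) ≈ -0.959.
T_9 = (Δs/2)·[f(s_0) + 2f(s_1) + ... + 2f(s_{8}) + f(s_9)].
Sum ≈ 0.581.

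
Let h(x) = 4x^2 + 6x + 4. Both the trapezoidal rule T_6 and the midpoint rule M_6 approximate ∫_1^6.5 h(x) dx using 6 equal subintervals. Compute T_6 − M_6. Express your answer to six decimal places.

4.621528

T_6 ≈ 513.66435185.
M_6 ≈ 509.04282407.
T_6 − M_6 ≈ 4.621528.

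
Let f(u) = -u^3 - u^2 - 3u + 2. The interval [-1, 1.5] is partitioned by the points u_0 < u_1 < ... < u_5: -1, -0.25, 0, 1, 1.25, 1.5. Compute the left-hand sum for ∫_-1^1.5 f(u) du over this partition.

Subinterval widths: 0.75, 0.25, 1, 0.25, 0.25.
Left endpoints: -1, -0.25, 0, 1, 1.25.
f(-1) = 5, f(-0.25) = 2.703125, f(0) = 2, f(1) = -3, f(1.25) = -5.265625.
Sum = Σ Δu_i · f(u_i).
Sum = 4.359375.

4.359375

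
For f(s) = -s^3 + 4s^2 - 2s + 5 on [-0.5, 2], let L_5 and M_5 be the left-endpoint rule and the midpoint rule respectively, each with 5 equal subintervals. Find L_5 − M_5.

L_5 = 15.3125.
M_5 = 15.5078125.
L_5 − M_5 = -0.1953125.

-0.1953125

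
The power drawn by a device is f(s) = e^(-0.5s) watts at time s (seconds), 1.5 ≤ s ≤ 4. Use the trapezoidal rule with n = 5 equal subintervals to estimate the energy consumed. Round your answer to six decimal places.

0.677570

Δs = (4 − 1.5)/5 = 0.5.
f(1.5) ≈ 0.472367, f(2) ≈ 0.367879, f(2.5) ≈ 0.286505, f(3) ≈ 0.223130, f(3.5) ≈ 0.173774, f(4) ≈ 0.135335.
T_5 = (Δs/2)·[f(s_0) + 2f(s_1) + ... + 2f(s_{4}) + f(s_5)].
Sum ≈ 0.677570.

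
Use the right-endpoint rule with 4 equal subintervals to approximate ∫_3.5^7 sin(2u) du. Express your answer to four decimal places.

Δu = (7 − 3.5)/4 = 0.875.
Right endpoints: 4.375, 5.25, 6.125, 7.
f(4.375) ≈ 0.6247, f(5.25) ≈ -0.8797, f(6.125) ≈ -0.3111, f(7) ≈ 0.9906.
Sum = Δu · [f(4.375) + f(5.25) + f(6.125) + f(7)].
Sum ≈ 0.3715.

0.3715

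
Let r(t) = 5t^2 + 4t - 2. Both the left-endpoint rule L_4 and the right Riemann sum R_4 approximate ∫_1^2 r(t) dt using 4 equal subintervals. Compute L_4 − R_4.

L_4 = 13.34375.
R_4 = 18.09375.
L_4 − R_4 = -4.75.

-4.75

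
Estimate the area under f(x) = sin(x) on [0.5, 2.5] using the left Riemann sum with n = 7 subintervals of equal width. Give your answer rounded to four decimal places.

Δx = (2.5 − 0.5)/7 = 2/7.
Left endpoints: 0.5, 11/14, 15/14, 19/14, 23/14, 27/14, 31/14.
f(0.5) ≈ 0.4794, f(11/14) ≈ 0.7073, f(15/14) ≈ 0.8779, f(19/14) ≈ 0.9773, f(23/14) ≈ 0.9974, f(27/14) ≈ 0.9367, f(31/14) ≈ 0.8000.
Sum = Δx · [f(0.5) + f(11/14) + f(15/14) + ...].
Sum ≈ 1.6503.

1.6503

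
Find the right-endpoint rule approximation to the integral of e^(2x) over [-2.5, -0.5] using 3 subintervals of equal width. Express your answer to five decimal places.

0.32694

Δx = (-0.5 − (-2.5))/3 = 2/3.
Right endpoints: -11/6, -7/6, -0.5.
f(-11/6) ≈ 0.02556, f(-7/6) ≈ 0.09697, f(-0.5) ≈ 0.36788.
Sum = Δx · [f(-11/6) + f(-7/6) + f(-0.5)].
Sum ≈ 0.32694.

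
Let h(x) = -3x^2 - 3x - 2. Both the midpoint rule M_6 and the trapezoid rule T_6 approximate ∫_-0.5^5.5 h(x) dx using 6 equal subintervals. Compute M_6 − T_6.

M_6 = -222.
T_6 = -226.5.
M_6 − T_6 = 4.5.

4.5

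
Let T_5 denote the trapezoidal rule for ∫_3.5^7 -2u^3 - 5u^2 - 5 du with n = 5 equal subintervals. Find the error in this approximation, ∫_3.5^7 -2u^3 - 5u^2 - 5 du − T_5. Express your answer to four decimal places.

Exact integral: ∫_3.5^7 f(u) du ≈ -1643.177083.
T_5 = -1653.61.
Error ≈ -1643.177083 − (-1653.61) ≈ 10.4329.

10.4329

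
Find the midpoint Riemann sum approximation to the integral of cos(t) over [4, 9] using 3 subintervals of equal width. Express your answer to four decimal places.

1.3160

Δt = (9 − 4)/3 = 5/3.
Midpoints: 29/6, 6.5, 49/6.
f(29/6) ≈ 0.1206, f(6.5) ≈ 0.9766, f(49/6) ≈ -0.3076.
Sum = Δt · [f(29/6) + f(6.5) + f(49/6)].
Sum ≈ 1.3160.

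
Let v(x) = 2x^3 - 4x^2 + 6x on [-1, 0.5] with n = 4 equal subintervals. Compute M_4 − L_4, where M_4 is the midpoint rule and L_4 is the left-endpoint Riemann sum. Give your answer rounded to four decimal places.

M_4 ≈ -4.122070.
L_4 ≈ -7.083984.
M_4 − L_4 ≈ 2.9619.

2.9619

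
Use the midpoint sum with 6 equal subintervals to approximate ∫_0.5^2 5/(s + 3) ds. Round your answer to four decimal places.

Δs = (2 − 0.5)/6 = 0.25.
Midpoints: 0.625, 0.875, 1.125, 1.375, 1.625, 1.875.
f(0.625) = 40/29, f(0.875) = 40/31, f(1.125) = 40/33, f(1.375) = 8/7, f(1.625) = 40/37, f(1.875) = 40/39.
Sum = Δs · [f(0.625) + f(0.875) + f(1.125) + ...].
Sum ≈ 1.7828.

1.7828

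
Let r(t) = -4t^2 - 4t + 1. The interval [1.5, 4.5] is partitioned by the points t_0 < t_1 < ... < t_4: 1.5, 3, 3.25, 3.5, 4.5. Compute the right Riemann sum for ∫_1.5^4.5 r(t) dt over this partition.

Subinterval widths: 1.5, 0.25, 0.25, 1.
Right endpoints: 3, 3.25, 3.5, 4.5.
r(3) = -47, r(3.25) = -54.25, r(3.5) = -62, r(4.5) = -98.
Sum = Σ Δt_i · r(t_i).
Sum = -197.5625.

-197.5625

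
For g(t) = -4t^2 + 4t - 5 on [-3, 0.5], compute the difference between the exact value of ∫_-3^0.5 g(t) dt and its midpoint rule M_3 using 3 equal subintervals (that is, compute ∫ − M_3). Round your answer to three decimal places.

-1.588

Exact integral: ∫_-3^0.5 g(t) dt ≈ -71.16667.
M_3 ≈ -69.57870.
Error ≈ -71.16667 − (-69.57870) ≈ -1.588.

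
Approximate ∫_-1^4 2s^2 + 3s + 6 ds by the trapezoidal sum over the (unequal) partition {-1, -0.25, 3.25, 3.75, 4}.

Subinterval widths: 0.75, 3.5, 0.5, 0.25.
f(-1) = 5, f(-0.25) = 5.375, f(3.25) = 36.875, f(3.75) = 45.375, f(4) = 50.
On each subinterval the trapezoid contributes (Δs_i/2)·[f(s_{i-1}) + f(s_i)].
Sum = 110.3125.

110.3125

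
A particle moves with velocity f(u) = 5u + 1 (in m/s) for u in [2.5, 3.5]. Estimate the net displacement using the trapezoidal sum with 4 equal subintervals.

Δu = (3.5 − 2.5)/4 = 0.25.
f(2.5) = 13.5, f(2.75) = 14.75, f(3) = 16, f(3.25) = 17.25, f(3.5) = 18.5.
T_4 = (Δu/2)·[f(u_0) + 2f(u_1) + 2f(u_2) + 2f(u_3) + f(u_4)].
Sum = 16.

16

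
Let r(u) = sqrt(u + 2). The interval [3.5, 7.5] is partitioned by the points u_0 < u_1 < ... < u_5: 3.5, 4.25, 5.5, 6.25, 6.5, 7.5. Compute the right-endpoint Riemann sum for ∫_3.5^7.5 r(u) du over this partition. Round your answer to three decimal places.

11.264

Subinterval widths: 0.75, 1.25, 0.75, 0.25, 1.
Right endpoints: 4.25, 5.5, 6.25, 6.5, 7.5.
r(4.25) ≈ 2.500, r(5.5) ≈ 2.739, r(6.25) ≈ 2.872, r(6.5) ≈ 2.915, r(7.5) ≈ 3.082.
Sum = Σ Δu_i · r(u_i).
Sum ≈ 11.264.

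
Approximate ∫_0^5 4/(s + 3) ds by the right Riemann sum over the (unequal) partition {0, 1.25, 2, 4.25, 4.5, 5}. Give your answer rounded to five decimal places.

3.40118

Subinterval widths: 1.25, 0.75, 2.25, 0.25, 0.5.
Right endpoints: 1.25, 2, 4.25, 4.5, 5.
f(1.25) = 16/17, f(2) = 0.8, f(4.25) = 16/29, f(4.5) = 8/15, f(5) = 0.5.
Sum = Σ Δs_i · f(s_i).
Sum ≈ 3.40118.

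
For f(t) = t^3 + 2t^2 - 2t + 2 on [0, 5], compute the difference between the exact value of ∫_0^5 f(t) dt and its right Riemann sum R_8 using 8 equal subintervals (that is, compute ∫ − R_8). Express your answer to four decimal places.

-54.6549

Exact integral: ∫_0^5 f(t) dt ≈ 224.583333.
R_8 = 279.23828125.
Error ≈ 224.583333 − 279.23828125 ≈ -54.6549.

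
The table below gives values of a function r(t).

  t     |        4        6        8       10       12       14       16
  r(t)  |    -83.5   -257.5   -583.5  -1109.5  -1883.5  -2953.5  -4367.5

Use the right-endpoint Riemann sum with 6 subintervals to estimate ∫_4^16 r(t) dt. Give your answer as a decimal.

-22310

Δt = 2.
Sum = 2·[(-257.5) + (-583.5) + (-1109.5) + (-1883.5) + (-2953.5) + (-4367.5)] = -22310.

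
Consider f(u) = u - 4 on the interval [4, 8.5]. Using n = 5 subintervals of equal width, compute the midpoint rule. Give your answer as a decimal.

Δu = (8.5 − 4)/5 = 0.9.
Midpoints: 4.45, 5.35, 6.25, 7.15, 8.05.
f(4.45) = 0.45, f(5.35) = 1.35, f(6.25) = 2.25, f(7.15) = 3.15, f(8.05) = 4.05.
Sum = Δu · [f(4.45) + f(5.35) + f(6.25) + f(7.15) + f(8.05)].
Sum = 10.125.

10.125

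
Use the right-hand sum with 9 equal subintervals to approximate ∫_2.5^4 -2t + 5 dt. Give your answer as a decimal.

-2.5

Δt = (4 − 2.5)/9 = 1/6.
Right endpoints: 8/3, 17/6, 3, 19/6, 10/3, 3.5, 11/3, 23/6, 4.
f(8/3) = -1/3, f(17/6) = -2/3, f(3) = -1, f(19/6) = -4/3, f(10/3) = -5/3, f(3.5) = -2, f(11/3) = -7/3, f(23/6) = -8/3, f(4) = -3.
Sum = Δt · [f(8/3) + f(17/6) + f(3) + ...].
Sum = -2.5.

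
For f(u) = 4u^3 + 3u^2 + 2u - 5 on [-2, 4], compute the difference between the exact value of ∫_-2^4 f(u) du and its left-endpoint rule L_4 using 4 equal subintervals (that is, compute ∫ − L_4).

218.25

Exact integral: ∫_-2^4 f(u) du = 294.
L_4 = 75.75.
Error = 294 − 75.75 = 218.25.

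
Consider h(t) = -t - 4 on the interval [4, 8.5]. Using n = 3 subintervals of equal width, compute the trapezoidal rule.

-46.125

Δt = (8.5 − 4)/3 = 1.5.
h(4) = -8, h(5.5) = -9.5, h(7) = -11, h(8.5) = -12.5.
T_3 = (Δt/2)·[h(t_0) + 2h(t_1) + 2h(t_2) + h(t_3)].
Sum = -46.125.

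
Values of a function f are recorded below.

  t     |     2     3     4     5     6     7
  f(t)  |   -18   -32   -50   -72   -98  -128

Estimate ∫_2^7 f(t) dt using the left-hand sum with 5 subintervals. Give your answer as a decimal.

-270

Δt = 1.
Sum = 1·[(-18) + (-32) + (-50) + (-72) + (-98)] = -270.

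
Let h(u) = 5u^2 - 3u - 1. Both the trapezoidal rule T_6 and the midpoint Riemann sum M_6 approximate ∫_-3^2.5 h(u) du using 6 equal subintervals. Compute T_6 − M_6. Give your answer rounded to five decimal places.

T_6 ≈ 73.5179398.
M_6 ≈ 67.7410301.
T_6 − M_6 ≈ 5.77691.

5.77691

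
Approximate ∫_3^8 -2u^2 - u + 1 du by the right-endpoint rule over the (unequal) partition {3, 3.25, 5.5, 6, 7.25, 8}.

-431.0625

Subinterval widths: 0.25, 2.25, 0.5, 1.25, 0.75.
Right endpoints: 3.25, 5.5, 6, 7.25, 8.
f(3.25) = -23.375, f(5.5) = -65, f(6) = -77, f(7.25) = -111.375, f(8) = -135.
Sum = Σ Δu_i · f(u_i).
Sum = -431.0625.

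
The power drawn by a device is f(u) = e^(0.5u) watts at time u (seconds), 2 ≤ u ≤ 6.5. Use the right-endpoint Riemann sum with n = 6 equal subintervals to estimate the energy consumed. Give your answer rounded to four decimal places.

55.3356

Δu = (6.5 − 2)/6 = 0.75.
Right endpoints: 2.75, 3.5, 4.25, 5, 5.75, 6.5.
f(2.75) ≈ 3.9551, f(3.5) ≈ 5.7546, f(4.25) ≈ 8.3729, f(5) ≈ 12.1825, f(5.75) ≈ 17.7254, f(6.5) ≈ 25.7903.
Sum = Δu · [f(2.75) + f(3.5) + f(4.25) + ...].
Sum ≈ 55.3356.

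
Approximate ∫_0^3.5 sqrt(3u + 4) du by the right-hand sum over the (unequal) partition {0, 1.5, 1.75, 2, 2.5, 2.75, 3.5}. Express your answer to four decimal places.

11.3506

Subinterval widths: 1.5, 0.25, 0.25, 0.5, 0.25, 0.75.
Right endpoints: 1.5, 1.75, 2, 2.5, 2.75, 3.5.
f(1.5) ≈ 2.9155, f(1.75) ≈ 3.0414, f(2) ≈ 3.1623, f(2.5) ≈ 3.3912, f(2.75) ≈ 3.5000, f(3.5) ≈ 3.8079.
Sum = Σ Δu_i · f(u_i).
Sum ≈ 11.3506.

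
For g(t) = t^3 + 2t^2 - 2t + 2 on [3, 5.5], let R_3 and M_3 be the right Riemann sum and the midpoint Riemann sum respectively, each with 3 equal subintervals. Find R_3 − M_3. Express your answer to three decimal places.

80.100

R_3 ≈ 363.14815.
M_3 ≈ 283.04832.
R_3 − M_3 ≈ 80.100.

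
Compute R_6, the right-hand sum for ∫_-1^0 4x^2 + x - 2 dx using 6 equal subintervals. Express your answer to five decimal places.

-1.39815

Δx = (0 − (-1))/6 = 1/6.
Right endpoints: -5/6, -2/3, -0.5, -1/3, -1/6, 0.
f(-5/6) = -1/18, f(-2/3) = -8/9, f(-0.5) = -1.5, f(-1/3) = -17/9, f(-1/6) = -37/18, f(0) = -2.
Sum = Δx · [f(-5/6) + f(-2/3) + f(-0.5) + ...].
Sum ≈ -1.39815.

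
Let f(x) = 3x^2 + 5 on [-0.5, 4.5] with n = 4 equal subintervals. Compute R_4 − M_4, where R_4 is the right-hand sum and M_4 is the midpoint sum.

R_4 = 157.65625.
M_4 = 114.296875.
R_4 − M_4 = 43.359375.

43.359375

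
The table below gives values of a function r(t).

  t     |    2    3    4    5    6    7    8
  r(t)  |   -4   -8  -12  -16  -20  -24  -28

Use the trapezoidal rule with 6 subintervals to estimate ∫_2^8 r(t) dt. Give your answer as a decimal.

-96

Δt = 1.
T_6 = (1/2)·[(-4) + 2·(-8) + 2·(-12) + 2·(-16) + 2·(-20) + 2·(-24) + (-28)] = -96.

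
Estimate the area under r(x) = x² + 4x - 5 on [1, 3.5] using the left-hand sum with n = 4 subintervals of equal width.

17.48046875

Δx = (3.5 − 1)/4 = 0.625.
Left endpoints: 1, 1.625, 2.25, 2.875.
r(1) = 0, r(1.625) = 4.140625, r(2.25) = 9.0625, r(2.875) = 14.765625.
Sum = Δx · [r(1) + r(1.625) + r(2.25) + r(2.875)].
Sum = 17.48046875.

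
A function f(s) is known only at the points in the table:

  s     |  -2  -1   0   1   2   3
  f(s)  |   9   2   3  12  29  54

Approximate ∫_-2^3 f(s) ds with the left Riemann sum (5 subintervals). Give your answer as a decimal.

Δs = 1.
Sum = 1·[9 + 2 + 3 + 12 + 29] = 55.

55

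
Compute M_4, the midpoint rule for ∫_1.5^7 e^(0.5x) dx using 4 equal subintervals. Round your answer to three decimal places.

Δx = (7 − 1.5)/4 = 1.375.
Midpoints: 2.1875, 3.5625, 4.9375, 6.3125.
f(2.1875) ≈ 2.985, f(3.5625) ≈ 5.937, f(4.9375) ≈ 11.808, f(6.3125) ≈ 23.482.
Sum = Δx · [f(2.1875) + f(3.5625) + f(4.9375) + f(6.3125)].
Sum ≈ 60.793.

60.793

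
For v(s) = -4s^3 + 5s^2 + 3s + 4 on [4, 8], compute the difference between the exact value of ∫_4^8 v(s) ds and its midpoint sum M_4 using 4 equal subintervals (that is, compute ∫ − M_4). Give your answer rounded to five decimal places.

-22.33333

Exact integral: ∫_4^8 v(s) ds ≈ -3005.3333333.
M_4 = -2983.
Error ≈ -3005.3333333 − (-2983) ≈ -22.33333.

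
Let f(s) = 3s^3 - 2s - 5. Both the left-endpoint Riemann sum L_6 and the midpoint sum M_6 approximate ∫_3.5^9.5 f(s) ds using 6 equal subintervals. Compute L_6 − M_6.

-1128

L_6 = 4731.
M_6 = 5859.
L_6 − M_6 = -1128.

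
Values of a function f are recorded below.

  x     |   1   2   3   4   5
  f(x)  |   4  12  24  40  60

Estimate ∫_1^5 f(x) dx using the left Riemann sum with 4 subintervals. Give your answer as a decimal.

80

Δx = 1.
Sum = 1·[4 + 12 + 24 + 40] = 80.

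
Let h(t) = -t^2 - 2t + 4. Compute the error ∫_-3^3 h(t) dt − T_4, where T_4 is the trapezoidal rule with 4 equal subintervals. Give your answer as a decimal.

2.25

Exact integral: ∫_-3^3 h(t) dt = 6.
T_4 = 3.75.
Error = 6 − 3.75 = 2.25.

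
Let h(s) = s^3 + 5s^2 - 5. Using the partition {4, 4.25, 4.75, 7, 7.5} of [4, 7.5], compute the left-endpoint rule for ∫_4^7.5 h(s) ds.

Subinterval widths: 0.25, 0.5, 2.25, 0.5.
Left endpoints: 4, 4.25, 4.75, 7.
h(4) = 139, h(4.25) = 162.078125, h(4.75) = 214.984375, h(7) = 583.
Sum = Σ Δs_i · h(s_i).
Sum = 891.00390625.

891.00390625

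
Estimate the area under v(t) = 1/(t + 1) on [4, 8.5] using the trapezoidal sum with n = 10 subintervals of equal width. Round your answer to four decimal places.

Δt = (8.5 − 4)/10 = 0.45.
v(4) = 0.2, v(4.45) = 20/109, v(4.9) = 10/59, v(5.35) = 20/127, v(5.8) = 5/34, v(6.25) = 4/29, v(6.7) = 10/77, v(7.15) = 20/163, v(7.6) = 5/43, v(8.05) = 20/181, v(8.5) = 2/19.
T_10 = (Δt/2)·[v(t_0) + 2v(t_1) + ... + 2v(t_{9}) + v(t_10)].
Sum ≈ 0.6423.

0.6423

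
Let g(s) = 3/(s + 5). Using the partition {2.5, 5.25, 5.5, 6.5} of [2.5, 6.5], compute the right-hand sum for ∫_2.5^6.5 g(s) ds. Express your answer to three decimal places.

Subinterval widths: 2.75, 0.25, 1.
Right endpoints: 5.25, 5.5, 6.5.
g(5.25) = 12/41, g(5.5) = 2/7, g(6.5) = 6/23.
Sum = Σ Δs_i · g(s_i).
Sum ≈ 1.137.

1.137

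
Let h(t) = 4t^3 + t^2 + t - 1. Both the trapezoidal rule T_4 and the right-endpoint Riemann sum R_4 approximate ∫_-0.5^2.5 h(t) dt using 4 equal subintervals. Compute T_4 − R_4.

T_4 = 47.90625.
R_4 = 74.90625.
T_4 − R_4 = -27.

-27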